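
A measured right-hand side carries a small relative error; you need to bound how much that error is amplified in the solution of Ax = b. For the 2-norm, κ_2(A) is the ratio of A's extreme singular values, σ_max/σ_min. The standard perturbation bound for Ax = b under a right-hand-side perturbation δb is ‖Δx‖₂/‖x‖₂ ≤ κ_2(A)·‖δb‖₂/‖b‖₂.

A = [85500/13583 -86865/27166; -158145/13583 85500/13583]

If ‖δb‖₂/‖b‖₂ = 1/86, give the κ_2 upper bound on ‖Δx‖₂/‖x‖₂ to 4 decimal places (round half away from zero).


1.0930

M = AᵀA = [111834225/638401 -59636250/638401; -59636250/638401 127289025/2553604]. tr(M)=1988325/8836, det(M)=50625/8836
char-poly roots: 225 and 225/8836
κ_2(A) = √(λ_max/λ_min) = √(225 / (225/8836)) = 94.0000
bound on ‖Δx‖/‖x‖: κ·ε = 94.0000·1/86 = 1.0930


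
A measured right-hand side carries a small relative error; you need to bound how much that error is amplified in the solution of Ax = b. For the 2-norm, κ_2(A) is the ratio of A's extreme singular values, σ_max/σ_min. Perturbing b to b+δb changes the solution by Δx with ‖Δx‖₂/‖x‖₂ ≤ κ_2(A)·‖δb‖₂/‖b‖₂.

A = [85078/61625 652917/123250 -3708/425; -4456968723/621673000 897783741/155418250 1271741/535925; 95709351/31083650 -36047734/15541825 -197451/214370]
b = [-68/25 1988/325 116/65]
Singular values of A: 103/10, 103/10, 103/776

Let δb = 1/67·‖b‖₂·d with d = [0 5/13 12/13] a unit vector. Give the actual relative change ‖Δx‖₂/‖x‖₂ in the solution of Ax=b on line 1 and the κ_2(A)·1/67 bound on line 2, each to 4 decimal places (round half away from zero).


0.0258
1.1582

σ_max = 103/10, σ_min = 103/776
κ_2(A) = (103/10) / (103/776) = 77.6000
κ_2(A)·‖δb‖/‖b‖ = 1.1582
solve Ax = b  →  x = [18.8550 18.4935 14.5243]
‖b‖ = 6.9282, ‖x‖ = 30.1409
δb = ε·‖b‖·d = [0.0000 0.0398 0.0955]; solving A·Δx = δb gives ‖Δx‖ = 0.7791
dividing the unrounded norms, ‖Δx‖/‖x‖ = 0.0258
so the bound overstates the realised error by a factor of ≈ 44.8098 (computed from the unrounded values)


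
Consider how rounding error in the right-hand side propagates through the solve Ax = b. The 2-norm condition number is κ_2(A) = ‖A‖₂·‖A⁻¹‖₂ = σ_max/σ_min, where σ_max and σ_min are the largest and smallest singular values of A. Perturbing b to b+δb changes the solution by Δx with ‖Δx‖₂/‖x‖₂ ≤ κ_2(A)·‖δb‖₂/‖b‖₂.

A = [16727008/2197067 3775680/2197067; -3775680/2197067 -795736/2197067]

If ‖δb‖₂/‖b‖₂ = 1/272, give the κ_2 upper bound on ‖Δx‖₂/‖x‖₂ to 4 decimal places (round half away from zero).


M = AᵀA = [174924780544/2871566569 39357688320/2871566569; 39357688320/2871566569 8857201216/2871566569]. tr(M)=109328960/1708249, det(M)=65536/1708249
λ_max, λ_min = (109328960/1708249 ± √11952373687455744/2918114646001)/2 = 64, 1024/1708249
σ_max=√64=8, σ_min=√(1024/1708249)=(32/1307) → κ = 326.7500
worst-case relative error ≤ 326.7500 × 1/272 = 1.2013

1.2013


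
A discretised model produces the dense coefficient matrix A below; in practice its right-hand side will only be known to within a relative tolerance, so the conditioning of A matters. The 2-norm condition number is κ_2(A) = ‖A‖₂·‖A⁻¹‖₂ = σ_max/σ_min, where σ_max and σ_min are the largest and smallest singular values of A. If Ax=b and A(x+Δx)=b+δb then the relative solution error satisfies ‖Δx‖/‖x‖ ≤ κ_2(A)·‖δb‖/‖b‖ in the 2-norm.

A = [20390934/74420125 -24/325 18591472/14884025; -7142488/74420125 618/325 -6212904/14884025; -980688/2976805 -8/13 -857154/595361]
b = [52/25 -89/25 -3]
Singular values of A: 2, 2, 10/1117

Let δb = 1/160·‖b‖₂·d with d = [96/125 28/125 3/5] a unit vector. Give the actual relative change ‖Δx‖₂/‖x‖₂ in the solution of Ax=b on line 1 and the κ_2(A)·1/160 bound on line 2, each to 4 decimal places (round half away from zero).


0.0319
1.3963

σ_max = 2, σ_min = 10/1117
condition number: 2 ÷ (10/1117) = 223.4000
worst-case relative error ≤ 223.4000 × 1/160 = 1.3963
solve Ax = b  →  x = [109.4484 -1.2692 -22.4182]
‖b‖₂ = 5.0990 and ‖x‖₂ = 111.7280
with δb = [0.0245 0.0071 0.0191], A·Δx = δb → ‖Δx‖ = 3.5598
dividing the unrounded norms, ‖Δx‖/‖x‖ = 0.0319
realised/bound (from unrounded values) ≈ 0.0228


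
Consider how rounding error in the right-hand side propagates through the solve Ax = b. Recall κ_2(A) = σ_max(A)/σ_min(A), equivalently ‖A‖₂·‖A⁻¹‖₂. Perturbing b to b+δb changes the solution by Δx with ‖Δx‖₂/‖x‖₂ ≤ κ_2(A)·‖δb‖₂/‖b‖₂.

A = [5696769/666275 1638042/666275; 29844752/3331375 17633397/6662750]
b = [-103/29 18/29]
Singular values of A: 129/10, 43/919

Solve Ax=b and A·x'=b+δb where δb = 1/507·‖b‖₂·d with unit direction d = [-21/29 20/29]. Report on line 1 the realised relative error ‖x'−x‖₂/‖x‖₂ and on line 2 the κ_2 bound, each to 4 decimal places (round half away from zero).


largest singular value 129/10, smallest 43/919
condition number: (129/10) ÷ (43/919) = 275.7000
κ_2(A)·‖δb‖/‖b‖ = 0.5438
solve Ax = b  →  x = [-18.1014 61.5082]
‖b‖₂ = 3.6056 and ‖x‖₂ = 64.1165
Δx = A⁻¹·δb where δb = 1/507·3.6056·d; ‖Δx‖ = 0.1520
relative error = 0.0024
tightness: 0.0024 against a bound of 0.5438 (unrounded ratio ≈ 0.0044)

0.0024
0.5438


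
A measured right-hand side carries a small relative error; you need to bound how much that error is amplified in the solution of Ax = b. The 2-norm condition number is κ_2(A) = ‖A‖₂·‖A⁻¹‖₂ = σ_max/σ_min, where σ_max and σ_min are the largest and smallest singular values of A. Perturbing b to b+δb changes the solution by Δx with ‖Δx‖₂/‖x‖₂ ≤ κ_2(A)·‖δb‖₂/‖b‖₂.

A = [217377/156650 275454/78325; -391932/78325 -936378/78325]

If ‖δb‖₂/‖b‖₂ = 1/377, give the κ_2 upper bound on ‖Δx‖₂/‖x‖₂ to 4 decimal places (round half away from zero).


AᵀA = [1058712849/39262756 635096295/9815689; 635096295/9815689 1524285864/9815689]; tr = 42342345/232324, det = 59049/58081
solving λ² − 42342345/232324·λ + 59049/58081 = 0 gives λ = 729/4, 324/58081
so κ_2 = √((729/4) / (324/58081)) = 180.7500
bound on ‖Δx‖/‖x‖: κ·ε = 180.7500·1/377 = 0.4794

0.4794


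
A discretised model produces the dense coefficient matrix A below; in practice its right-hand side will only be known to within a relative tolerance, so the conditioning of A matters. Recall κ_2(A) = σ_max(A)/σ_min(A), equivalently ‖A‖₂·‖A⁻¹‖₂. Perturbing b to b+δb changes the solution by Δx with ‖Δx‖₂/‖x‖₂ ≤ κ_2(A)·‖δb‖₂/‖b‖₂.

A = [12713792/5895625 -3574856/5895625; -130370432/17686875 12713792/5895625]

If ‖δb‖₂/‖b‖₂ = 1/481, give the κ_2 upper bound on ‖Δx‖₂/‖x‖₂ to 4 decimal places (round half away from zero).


0.7354

AᵀA = [29521942564864/500520875625 -2870163971584/166840291875; -2870163971584/166840291875 279072163904/55613430625]; tr = 51253747264/800833401, det = 26214400/800833401
char-poly roots: 64 and 409600/800833401
σ_max=√64=8, σ_min=√(409600/800833401)=(640/28299) → κ = 353.7375
worst-case relative error ≤ 353.7375 × 1/481 = 0.7354


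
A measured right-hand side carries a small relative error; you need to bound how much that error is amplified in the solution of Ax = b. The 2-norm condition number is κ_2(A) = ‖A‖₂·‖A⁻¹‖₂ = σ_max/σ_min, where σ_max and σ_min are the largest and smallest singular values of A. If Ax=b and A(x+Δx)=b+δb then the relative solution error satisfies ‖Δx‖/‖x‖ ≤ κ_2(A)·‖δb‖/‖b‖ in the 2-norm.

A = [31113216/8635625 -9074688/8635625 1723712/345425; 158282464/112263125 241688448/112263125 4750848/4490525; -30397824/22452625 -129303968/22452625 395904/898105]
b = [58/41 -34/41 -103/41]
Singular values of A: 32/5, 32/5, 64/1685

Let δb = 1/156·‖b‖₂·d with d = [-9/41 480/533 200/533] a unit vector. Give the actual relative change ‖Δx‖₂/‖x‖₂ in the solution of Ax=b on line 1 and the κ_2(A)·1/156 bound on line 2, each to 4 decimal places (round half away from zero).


0.0096
1.0801

σ_max = 32/5, σ_min = 64/1685
condition number: (32/5) ÷ (64/1685) = 168.5000
perturbation bound = 168.5000·1/156 = 1.0801
solve Ax = b  →  x = [40.6175 -11.5213 -31.4688]
2-norm of b is 3.0000; of x, 52.6574
re-solving with b+δb shifts x by Δx of norm 0.5063
dividing the unrounded norms, ‖Δx‖/‖x‖ = 0.0096
realised/bound (from unrounded values) ≈ 0.0089


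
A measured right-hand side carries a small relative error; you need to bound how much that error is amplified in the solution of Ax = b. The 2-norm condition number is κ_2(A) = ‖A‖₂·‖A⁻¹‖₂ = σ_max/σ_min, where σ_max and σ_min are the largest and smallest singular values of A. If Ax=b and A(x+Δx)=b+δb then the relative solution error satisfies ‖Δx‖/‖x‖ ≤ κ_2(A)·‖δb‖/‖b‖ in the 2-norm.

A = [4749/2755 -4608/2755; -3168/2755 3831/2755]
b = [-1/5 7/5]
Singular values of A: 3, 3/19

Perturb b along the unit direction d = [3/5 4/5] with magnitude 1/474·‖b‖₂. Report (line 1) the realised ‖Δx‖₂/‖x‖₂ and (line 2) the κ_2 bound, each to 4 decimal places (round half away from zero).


from the listed singular values, σ₁ = 3, σ_n = 3/19
κ_2(A) = 3 / (3/19) = 19.0000
bound on ‖Δx‖/‖x‖: κ·ε = 19.0000·1/474 = 0.0401
solve Ax = b  →  x = [4.3563 4.6092]
‖b‖₂ = 1.4142 and ‖x‖₂ = 6.3421
with δb = [0.0018 0.0024], A·Δx = δb → ‖Δx‖ = 0.0189
realised ‖Δx‖/‖x‖ = 0.0030
tightness: 0.0030 against a bound of 0.0401 (unrounded ratio ≈ 0.0743)

0.0030
0.0401


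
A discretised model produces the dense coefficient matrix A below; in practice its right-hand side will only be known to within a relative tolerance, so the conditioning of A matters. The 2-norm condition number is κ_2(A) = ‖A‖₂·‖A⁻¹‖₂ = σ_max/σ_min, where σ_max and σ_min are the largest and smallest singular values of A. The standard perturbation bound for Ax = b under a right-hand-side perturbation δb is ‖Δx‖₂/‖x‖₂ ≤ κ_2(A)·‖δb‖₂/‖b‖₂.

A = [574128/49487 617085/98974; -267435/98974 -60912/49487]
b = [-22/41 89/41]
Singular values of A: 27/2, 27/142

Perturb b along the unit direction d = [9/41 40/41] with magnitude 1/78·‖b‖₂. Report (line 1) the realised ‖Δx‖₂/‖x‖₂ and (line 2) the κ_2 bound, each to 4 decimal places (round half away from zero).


0.0143
0.9103

from the listed singular values, σ₁ = 27/2, σ_n = 27/142
κ_2(A) = (27/2) / (27/142) = 71.0000
κ_2(A)·‖δb‖/‖b‖ = 0.9103
solve Ax = b  →  x = [-5.0153 9.2462]
2-norm of b is 2.2361; of x, 10.5188
Δx = A⁻¹·δb where δb = 1/78·2.2361·d; ‖Δx‖ = 0.1508
realised ‖Δx‖/‖x‖ = 0.0143
so the bound overstates the realised error by a factor of ≈ 63.5059 (computed from the unrounded values)


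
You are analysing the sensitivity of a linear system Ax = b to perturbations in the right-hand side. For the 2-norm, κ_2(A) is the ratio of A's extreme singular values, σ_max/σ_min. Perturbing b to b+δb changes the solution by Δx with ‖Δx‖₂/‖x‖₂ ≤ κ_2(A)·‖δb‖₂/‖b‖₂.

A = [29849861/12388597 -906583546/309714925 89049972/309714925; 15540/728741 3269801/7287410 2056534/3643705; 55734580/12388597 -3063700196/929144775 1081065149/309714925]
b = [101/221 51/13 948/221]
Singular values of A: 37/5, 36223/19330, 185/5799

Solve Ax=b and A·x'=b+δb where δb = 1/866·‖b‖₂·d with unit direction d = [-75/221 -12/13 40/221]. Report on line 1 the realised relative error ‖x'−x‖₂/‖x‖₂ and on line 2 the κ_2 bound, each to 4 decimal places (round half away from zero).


0.0022
0.2679

σ_max = 37/5, σ_min = 185/5799
condition number: (37/5) ÷ (185/5799) = 231.9600
perturbation bound = 231.9600·1/866 = 0.2679
solve Ax = b  →  x = [68.4692 52.5304 -37.3966]
‖b‖₂ = 5.8310 and ‖x‖₂ = 94.0530
re-solving with b+δb shifts x by Δx of norm 0.2111
relative error = 0.0022
realised/bound (from unrounded values) ≈ 0.0084


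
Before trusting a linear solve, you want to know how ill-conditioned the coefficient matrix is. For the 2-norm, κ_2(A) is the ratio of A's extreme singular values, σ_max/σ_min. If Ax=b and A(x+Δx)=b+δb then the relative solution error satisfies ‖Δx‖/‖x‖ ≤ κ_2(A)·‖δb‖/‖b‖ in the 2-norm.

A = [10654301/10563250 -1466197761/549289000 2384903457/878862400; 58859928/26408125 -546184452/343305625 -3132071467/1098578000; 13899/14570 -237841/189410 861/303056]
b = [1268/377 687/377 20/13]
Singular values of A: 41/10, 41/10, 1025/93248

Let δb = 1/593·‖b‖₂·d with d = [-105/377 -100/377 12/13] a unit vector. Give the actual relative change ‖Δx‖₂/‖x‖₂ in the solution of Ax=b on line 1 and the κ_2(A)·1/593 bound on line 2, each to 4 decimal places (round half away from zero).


0.6290
0.6290

σ_max = 41/10, σ_min = 1025/93248
condition number: (41/10) ÷ (1025/93248) = 372.9920
κ_2(A)·‖δb‖/‖b‖ = 0.6290
solve Ax = b  →  x = [0.5307 -0.8215 0.2341]
‖b‖ = 4.1231, ‖x‖ = 1.0056
re-solving with b+δb shifts x by Δx of norm 0.6325
dividing the unrounded norms, ‖Δx‖/‖x‖ = 0.6290
tightness: 0.6290 against a bound of 0.6290; the bound is attained (ratio 1)


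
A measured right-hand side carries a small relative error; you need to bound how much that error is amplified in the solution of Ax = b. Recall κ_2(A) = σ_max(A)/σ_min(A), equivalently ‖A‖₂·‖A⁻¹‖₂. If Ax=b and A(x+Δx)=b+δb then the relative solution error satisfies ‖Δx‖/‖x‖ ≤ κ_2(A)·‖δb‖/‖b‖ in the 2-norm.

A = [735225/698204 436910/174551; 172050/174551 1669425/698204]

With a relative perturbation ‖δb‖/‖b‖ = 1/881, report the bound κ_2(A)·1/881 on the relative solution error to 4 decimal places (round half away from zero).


0.3153

AᵀA = [1205915625/579653776 180871500/36228361; 180871500/36228361 6945571225/579653776]; tr = 24116825/1714952, det = 140625/54878464
char-poly roots: 225/16 and 625/3429904
κ_2(A) = √(λ_max/λ_min) = √((225/16) / (625/3429904)) = 277.8000
worst-case relative error ≤ 277.8000 × 1/881 = 0.3153


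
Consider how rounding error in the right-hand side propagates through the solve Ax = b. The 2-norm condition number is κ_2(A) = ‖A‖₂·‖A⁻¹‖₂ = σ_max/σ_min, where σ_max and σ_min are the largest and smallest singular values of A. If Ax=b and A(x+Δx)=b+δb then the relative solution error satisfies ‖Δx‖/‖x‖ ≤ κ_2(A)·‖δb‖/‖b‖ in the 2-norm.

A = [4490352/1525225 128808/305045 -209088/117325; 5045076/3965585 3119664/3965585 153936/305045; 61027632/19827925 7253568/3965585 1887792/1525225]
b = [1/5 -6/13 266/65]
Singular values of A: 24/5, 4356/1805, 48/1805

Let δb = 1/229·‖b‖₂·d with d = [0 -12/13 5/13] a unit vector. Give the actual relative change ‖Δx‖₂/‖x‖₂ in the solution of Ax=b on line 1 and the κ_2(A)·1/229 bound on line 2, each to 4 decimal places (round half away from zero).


0.0090
0.7882

σ_max = 24/5, σ_min = 48/1805
κ = σ_max/σ_min = (24/5)/(48/1805) = 180.5000
worst-case relative error ≤ 180.5000 × 1/229 = 0.7882
solve Ax = b  →  x = [27.1555 -63.5482 29.6913]
‖b‖ = 4.1231, ‖x‖ = 75.2155
re-solving with b+δb shifts x by Δx of norm 0.6771
relative error = 0.0090
so the bound overstates the realised error by a factor of ≈ 87.5637 (computed from the unrounded values)


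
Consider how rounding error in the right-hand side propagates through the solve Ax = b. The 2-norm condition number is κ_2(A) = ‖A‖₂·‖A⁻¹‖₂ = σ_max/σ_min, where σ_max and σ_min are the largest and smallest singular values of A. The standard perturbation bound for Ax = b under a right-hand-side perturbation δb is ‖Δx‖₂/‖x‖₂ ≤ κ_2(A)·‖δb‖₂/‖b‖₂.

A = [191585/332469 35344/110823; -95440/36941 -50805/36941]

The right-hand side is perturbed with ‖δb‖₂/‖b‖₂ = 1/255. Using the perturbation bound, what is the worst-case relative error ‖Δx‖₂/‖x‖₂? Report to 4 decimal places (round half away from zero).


1.1224

AᵀA = [460747825/65755881 81909440/21918627; 81909440/21918627 14562481/7306209]; tr = 2047786/227529, det = 25/25281
solving λ² − 2047786/227529·λ + 25/25281 = 0 gives λ = 9, 25/227529
σ_max=√9=3, σ_min=√(25/227529)=(5/477) → κ = 286.2000
worst-case relative error ≤ 286.2000 × 1/255 = 1.1224


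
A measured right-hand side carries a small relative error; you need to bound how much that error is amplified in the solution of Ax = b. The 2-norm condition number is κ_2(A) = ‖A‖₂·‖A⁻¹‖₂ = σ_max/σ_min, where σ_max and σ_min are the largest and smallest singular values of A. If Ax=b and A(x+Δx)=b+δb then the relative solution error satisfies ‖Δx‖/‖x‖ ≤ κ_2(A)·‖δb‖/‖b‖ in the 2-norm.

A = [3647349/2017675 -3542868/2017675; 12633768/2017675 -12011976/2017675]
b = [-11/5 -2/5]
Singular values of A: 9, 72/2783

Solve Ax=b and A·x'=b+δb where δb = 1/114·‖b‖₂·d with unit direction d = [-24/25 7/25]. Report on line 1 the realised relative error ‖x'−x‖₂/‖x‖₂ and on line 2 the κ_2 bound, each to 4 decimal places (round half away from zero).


largest singular value 9, smallest 72/2783
condition number: 9 ÷ (72/2783) = 347.8750
κ_2(A)·‖δb‖/‖b‖ = 3.0515
solve Ax = b  →  x = [53.2337 56.0565]
‖b‖₂ = 2.2361 and ‖x‖₂ = 77.3056
with δb = [-0.0188 0.0055], A·Δx = δb → ‖Δx‖ = 0.7582
realised ‖Δx‖/‖x‖ = 0.0098
tightness: 0.0098 against a bound of 3.0515 (unrounded ratio ≈ 0.0032)

0.0098
3.0515


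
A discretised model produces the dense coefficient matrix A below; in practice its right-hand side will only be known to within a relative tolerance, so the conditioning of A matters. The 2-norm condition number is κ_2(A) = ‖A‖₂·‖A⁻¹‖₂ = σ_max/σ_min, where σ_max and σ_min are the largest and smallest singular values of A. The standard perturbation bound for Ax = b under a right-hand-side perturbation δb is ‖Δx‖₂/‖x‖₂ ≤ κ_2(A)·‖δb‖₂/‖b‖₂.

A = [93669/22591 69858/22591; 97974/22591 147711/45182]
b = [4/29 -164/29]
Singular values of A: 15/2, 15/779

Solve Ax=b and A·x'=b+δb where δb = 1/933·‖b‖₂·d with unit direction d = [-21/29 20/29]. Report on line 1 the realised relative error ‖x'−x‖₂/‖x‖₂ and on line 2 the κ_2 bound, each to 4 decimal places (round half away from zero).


0.0015
0.4175

from the listed singular values, σ₁ = 15/2, σ_n = 15/779
κ_2(A) = (15/2) / (15/779) = 389.5000
perturbation bound = 389.5000·1/933 = 0.4175
solve Ax = b  →  x = [124.2133 -166.5067]
‖b‖₂ = 5.6569 and ‖x‖₂ = 207.7340
Δx = A⁻¹·δb where δb = 1/933·5.6569·d; ‖Δx‖ = 0.3149
relative error = 0.0015
so the bound overstates the realised error by a factor of ≈ 275.4190 (computed from the unrounded values)


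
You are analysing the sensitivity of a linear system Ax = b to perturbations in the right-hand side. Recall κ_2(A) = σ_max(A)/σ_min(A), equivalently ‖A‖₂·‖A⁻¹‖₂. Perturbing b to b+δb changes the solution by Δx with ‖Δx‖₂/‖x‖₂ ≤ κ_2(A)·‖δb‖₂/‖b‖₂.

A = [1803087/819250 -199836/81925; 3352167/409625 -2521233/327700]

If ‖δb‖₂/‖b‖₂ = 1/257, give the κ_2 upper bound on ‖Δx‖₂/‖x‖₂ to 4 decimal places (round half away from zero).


0.1759

M = AᵀA = [77118747381/1073872900 -14675579919/214774580; -14675579919/214774580 11192906673/171819664]. tr(M)=699521589/5107600, det(M)=187388721/20430400
λ_max, λ_min = (699521589/5107600 ± √488373346845705321/26087577760000)/2 = 13689/100, 13689/204304
κ_2(A) = √(λ_max/λ_min) = √((13689/100) / (13689/204304)) = 45.2000
κ_2(A)·‖δb‖/‖b‖ = 0.1759


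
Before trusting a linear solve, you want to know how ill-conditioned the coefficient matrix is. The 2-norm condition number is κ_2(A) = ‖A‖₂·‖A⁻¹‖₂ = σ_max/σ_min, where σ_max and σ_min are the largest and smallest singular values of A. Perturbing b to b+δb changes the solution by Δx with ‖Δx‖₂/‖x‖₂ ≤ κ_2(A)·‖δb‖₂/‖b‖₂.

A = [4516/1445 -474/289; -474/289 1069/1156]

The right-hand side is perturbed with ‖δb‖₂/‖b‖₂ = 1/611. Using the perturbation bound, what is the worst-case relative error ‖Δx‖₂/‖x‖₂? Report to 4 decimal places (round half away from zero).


M = AᵀA = [90004/7225 -19197/2890; -19197/2890 16393/4624]. tr(M)=6401/400, det(M)=1/25
λ_max, λ_min = (6401/400 ± √40947201/160000)/2 = 16, 1/400
so κ_2 = √(16 / (1/400)) = 80.0000
perturbation bound = 80.0000·1/611 = 0.1309

0.1309


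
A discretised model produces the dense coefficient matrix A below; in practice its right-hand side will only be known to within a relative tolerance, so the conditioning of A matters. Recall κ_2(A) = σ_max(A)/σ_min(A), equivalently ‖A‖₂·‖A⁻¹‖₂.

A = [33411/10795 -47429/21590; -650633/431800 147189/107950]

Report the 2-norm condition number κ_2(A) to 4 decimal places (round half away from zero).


M = AᵀA = [7644966001/645160000 -1428014133/161290000; -1428014133/161290000 134779157/20161250]. tr(M)=478315961/25806400, det(M)=3418801/4129024
solving λ² − 478315961/25806400·λ + 3418801/4129024 = 0 gives λ = 1849/100, 46225/1032256
σ_max=√(1849/100)=(43/10), σ_min=√(46225/1032256)=(215/1016) → κ = 20.3200

20.3200


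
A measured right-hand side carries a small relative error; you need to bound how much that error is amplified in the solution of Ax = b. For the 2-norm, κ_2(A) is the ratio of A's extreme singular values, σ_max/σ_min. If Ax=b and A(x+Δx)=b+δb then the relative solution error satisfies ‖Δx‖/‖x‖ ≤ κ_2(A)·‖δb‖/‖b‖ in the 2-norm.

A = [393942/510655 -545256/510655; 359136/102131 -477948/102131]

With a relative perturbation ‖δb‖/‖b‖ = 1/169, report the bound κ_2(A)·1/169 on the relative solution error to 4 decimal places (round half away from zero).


1.4740

M = AᵀA = [2010503844/155127025 -2680551792/155127025; -2680551792/155127025 3574159056/155127025]. tr(M)=223386516/6205081, det(M)=129600/6205081
char-poly roots: 36 and 3600/6205081
σ_max=√36=6, σ_min=√(3600/6205081)=(60/2491) → κ = 249.1000
bound on ‖Δx‖/‖x‖: κ·ε = 249.1000·1/169 = 1.4740


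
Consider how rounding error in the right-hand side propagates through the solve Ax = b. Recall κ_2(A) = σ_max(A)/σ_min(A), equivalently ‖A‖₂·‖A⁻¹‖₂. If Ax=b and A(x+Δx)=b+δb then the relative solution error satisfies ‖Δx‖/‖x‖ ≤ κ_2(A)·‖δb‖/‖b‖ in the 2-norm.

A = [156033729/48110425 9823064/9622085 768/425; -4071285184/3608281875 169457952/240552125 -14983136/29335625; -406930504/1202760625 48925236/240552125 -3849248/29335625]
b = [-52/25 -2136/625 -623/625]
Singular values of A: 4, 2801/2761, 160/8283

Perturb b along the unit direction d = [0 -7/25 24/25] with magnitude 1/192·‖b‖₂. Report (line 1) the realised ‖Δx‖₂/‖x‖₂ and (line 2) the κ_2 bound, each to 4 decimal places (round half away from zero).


0.2814
1.0785

σ_max = 4, σ_min = 160/8283
κ_2(A) = 4 / (160/8283) = 207.0750
bound on ‖Δx‖/‖x‖: κ·ε = 207.0750·1/192 = 1.0785
solve Ax = b  →  x = [0.6503 -3.8951 -0.1176]
‖b‖ = 4.1231, ‖x‖ = 3.9508
δb = ε·‖b‖·d = [0.0000 -0.0060 0.0206]; solving A·Δx = δb gives ‖Δx‖ = 1.1117
realised ‖Δx‖/‖x‖ = 0.2814
so the bound overstates the realised error by a factor of ≈ 3.8328 (computed from the unrounded values)


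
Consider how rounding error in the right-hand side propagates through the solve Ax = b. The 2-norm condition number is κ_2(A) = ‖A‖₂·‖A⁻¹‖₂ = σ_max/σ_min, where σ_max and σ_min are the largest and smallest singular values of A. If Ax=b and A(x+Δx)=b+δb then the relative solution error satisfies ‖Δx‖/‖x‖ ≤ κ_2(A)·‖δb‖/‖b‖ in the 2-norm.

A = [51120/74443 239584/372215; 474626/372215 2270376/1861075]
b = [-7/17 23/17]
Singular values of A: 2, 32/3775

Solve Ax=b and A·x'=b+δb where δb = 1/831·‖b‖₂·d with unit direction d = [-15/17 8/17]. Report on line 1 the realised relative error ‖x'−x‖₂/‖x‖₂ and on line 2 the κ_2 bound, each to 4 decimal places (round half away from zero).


largest singular value 2, smallest 32/3775
condition number: 2 ÷ (32/3775) = 235.9375
perturbation bound = 235.9375·1/831 = 0.2839
solve Ax = b  →  x = [-80.9957 85.7705]
‖b‖₂ = 1.4142 and ‖x‖₂ = 117.9698
Δx = A⁻¹·δb where δb = 1/831·1.4142·d; ‖Δx‖ = 0.2008
dividing the unrounded norms, ‖Δx‖/‖x‖ = 0.0017
so the bound overstates the realised error by a factor of ≈ 166.8345 (computed from the unrounded values)

0.0017
0.2839


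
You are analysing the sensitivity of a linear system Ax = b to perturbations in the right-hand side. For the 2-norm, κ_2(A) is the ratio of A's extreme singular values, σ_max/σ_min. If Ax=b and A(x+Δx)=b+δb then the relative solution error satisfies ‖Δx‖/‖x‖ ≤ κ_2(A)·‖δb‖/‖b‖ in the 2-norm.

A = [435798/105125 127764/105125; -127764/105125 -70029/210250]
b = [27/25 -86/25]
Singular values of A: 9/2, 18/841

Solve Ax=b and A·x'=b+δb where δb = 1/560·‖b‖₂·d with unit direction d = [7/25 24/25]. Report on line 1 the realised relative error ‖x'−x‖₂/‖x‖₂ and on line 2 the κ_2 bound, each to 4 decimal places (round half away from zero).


from the listed singular values, σ₁ = 9/2, σ_n = 18/841
κ_2(A) = (9/2) / (18/841) = 210.2500
κ_2(A)·‖δb‖/‖b‖ = 0.3754
solve Ax = b  →  x = [39.6733 -134.4356]
‖b‖₂ = 3.6056 and ‖x‖₂ = 140.1674
δb = ε·‖b‖·d = [0.0018 0.0062]; solving A·Δx = δb gives ‖Δx‖ = 0.3008
relative error = 0.0021
so the bound overstates the realised error by a factor of ≈ 174.9395 (computed from the unrounded values)

0.0021
0.3754


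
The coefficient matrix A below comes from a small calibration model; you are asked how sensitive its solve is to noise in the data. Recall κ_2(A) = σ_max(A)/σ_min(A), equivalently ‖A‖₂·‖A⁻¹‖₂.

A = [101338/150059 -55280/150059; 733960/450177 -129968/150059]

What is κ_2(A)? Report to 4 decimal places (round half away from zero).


form AᵀA = [3734448484/1199167641 -663888800/399722547; -663888800/399722547 118032896/133240849] with trace 16597732/4149369 and determinant 1024/4149369
λ_max, λ_min = (16597732/4149369 ± √275467711728400/17217263098161)/2 = 4, 256/4149369
so κ_2 = √(4 / (256/4149369)) = 254.6250

254.6250


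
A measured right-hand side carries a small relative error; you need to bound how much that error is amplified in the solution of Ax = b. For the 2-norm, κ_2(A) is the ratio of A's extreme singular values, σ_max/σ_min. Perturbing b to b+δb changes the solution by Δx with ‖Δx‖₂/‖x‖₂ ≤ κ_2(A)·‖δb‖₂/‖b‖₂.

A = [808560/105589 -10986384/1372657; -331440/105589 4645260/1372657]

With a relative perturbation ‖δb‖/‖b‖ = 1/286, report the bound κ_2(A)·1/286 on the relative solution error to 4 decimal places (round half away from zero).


form AᵀA = [763621747200/11149036921 -801751970880/11149036921; -801751970880/11149036921 841888011024/11149036921] with trace 1909048464/13256881 and determinant 8294400/13256881
λ_max, λ_min = (1909048464/13256881 ± √3644026206405693696/175744893848161)/2 = 144, 57600/13256881
κ = σ_max/σ_min = 12/(240/3641) = 182.0500
bound on ‖Δx‖/‖x‖: κ·ε = 182.0500·1/286 = 0.6365

0.6365


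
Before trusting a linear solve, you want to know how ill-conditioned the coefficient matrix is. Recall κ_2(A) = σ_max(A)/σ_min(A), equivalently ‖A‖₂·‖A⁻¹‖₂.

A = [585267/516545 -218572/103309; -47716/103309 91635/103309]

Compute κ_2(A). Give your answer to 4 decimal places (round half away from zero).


form AᵀA = [23497522217/15695219825 -8810897472/3139043965; -8810897472/3139043965 3304158377/627808793] with trace 6241263626/923248225 and determinant 28561/36929929
char-poly roots: 169/25 and 4225/36929929
σ_max=√(169/25)=(13/5), σ_min=√(4225/36929929)=(65/6077) → κ = 243.0800

243.0800


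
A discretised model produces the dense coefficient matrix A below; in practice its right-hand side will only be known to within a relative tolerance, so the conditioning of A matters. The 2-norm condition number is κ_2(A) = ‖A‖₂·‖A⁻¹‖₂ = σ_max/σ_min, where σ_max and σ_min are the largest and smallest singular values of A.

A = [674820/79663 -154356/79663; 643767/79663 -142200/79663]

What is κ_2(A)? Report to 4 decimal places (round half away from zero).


268.0000

form AᵀA = [1034266329/7546009 -232706520/7546009; -232706520/7546009 52374096/7546009] with trace 646425/4489 and determinant 1296/4489
λ_max, λ_min = (646425/4489 ± √417842009649/20151121)/2 = 144, 9/4489
so κ_2 = √(144 / (9/4489)) = 268.0000


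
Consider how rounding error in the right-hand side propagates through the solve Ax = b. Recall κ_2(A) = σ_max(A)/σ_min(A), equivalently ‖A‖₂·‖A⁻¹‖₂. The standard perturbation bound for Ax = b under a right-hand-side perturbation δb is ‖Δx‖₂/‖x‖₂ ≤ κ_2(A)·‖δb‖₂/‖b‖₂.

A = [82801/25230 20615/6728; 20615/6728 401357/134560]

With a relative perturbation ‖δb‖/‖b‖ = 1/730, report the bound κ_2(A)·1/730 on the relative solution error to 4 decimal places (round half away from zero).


form AᵀA = [244133401/12110400 12397861/645888; 12397861/645888 393672689/21529600] with trace 8857537/230400 and determinant 923521/5760000
char-poly roots: 961/25 and 961/230400
κ = σ_max/σ_min = (31/5)/(31/480) = 96.0000
perturbation bound = 96.0000·1/730 = 0.1315

0.1315


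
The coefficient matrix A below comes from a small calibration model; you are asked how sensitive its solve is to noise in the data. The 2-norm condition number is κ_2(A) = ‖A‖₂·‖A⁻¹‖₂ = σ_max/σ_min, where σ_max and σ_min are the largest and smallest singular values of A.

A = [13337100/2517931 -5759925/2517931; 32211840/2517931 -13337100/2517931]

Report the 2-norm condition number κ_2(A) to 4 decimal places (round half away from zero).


186.2375

M = AᵀA = [7192194512400/37514653969 -2996646313500/37514653969; -2996646313500/37514653969 1248845990625/37514653969]. tr(M)=49946985225/221980201, det(M)=324000000/221980201
solving λ² − 49946985225/221980201·λ + 324000000/221980201 = 0 gives λ = 225, 1440000/221980201
κ_2(A) = √(λ_max/λ_min) = √(225 / (1440000/221980201)) = 186.2375


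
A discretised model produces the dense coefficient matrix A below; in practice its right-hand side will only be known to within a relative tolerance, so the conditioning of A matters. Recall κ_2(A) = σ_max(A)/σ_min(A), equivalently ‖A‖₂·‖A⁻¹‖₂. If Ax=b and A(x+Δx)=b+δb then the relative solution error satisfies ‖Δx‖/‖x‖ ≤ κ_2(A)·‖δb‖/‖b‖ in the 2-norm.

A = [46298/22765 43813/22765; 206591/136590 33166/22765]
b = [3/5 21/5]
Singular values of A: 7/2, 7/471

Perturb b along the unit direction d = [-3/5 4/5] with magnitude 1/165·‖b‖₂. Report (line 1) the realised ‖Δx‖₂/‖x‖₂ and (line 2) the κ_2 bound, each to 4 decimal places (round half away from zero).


0.0086
1.4273

largest singular value 7/2, smallest 7/471
condition number: (7/2) ÷ (7/471) = 235.5000
κ_2(A)·‖δb‖/‖b‖ = 1.4273
solve Ax = b  →  x = [-138.5911 146.7635]
2-norm of b is 4.2426; of x, 201.8590
Δx = A⁻¹·δb where δb = 1/165·4.2426·d; ‖Δx‖ = 1.7301
realised ‖Δx‖/‖x‖ = 0.0086
so the bound overstates the realised error by a factor of ≈ 166.5251 (computed from the unrounded values)


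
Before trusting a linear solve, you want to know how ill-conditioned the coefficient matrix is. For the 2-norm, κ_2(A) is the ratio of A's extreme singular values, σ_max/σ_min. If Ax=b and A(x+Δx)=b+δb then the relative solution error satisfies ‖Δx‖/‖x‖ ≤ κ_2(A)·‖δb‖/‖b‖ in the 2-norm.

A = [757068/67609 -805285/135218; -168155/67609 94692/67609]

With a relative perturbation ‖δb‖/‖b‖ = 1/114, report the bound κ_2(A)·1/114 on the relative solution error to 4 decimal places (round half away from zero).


1.7018

form AᵀA = [357779929/2719201 -190809450/2719201; -190809450/2719201 407109001/10876804] with trace 6360653/37636 and determinant 28561/37636
eigenvalues of AᵀA: λ = (tr ± √(tr²−4·det))/2 = 169, 169/37636
κ = σ_max/σ_min = 13/(13/194) = 194.0000
worst-case relative error ≤ 194.0000 × 1/114 = 1.7018


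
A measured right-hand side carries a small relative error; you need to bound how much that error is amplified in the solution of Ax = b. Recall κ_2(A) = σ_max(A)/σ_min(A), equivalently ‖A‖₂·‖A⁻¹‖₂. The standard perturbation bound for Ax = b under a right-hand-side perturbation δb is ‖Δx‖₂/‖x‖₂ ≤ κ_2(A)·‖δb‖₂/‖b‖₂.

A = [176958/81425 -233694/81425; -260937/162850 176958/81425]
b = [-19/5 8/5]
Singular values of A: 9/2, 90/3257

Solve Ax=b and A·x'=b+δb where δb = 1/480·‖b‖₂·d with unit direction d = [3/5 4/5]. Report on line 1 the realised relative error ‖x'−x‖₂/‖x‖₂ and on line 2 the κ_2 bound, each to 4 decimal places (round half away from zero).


0.0086
0.3393

largest singular value 9/2, smallest 90/3257
κ = σ_max/σ_min = (9/2)/(90/3257) = 162.8500
perturbation bound = 162.8500·1/480 = 0.3393
solve Ax = b  →  x = [-29.4844 -21.0022]
‖b‖₂ = 4.1231 and ‖x‖₂ = 36.1998
δb = ε·‖b‖·d = [0.0052 0.0069]; solving A·Δx = δb gives ‖Δx‖ = 0.3109
dividing the unrounded norms, ‖Δx‖/‖x‖ = 0.0086
so the bound overstates the realised error by a factor of ≈ 39.5088 (computed from the unrounded values)


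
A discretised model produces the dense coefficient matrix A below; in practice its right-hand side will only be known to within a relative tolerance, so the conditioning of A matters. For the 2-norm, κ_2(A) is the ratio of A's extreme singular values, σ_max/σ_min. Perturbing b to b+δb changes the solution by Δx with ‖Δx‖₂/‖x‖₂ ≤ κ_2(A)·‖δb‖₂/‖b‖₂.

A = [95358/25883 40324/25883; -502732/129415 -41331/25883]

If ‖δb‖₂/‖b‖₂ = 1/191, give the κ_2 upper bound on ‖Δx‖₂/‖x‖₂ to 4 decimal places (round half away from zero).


AᵀA = [480068167924/16748242225 40004496252/3349648445; 40004496252/3349648445 3334276537/669929689]; tr = 3333876221/99102025, det = 2829124/99102025
λ_max, λ_min = (3333876221/99102025 ± √11113609169279736441/9821211359100625)/2 = 841/25, 3364/3964081
so κ_2 = √((841/25) / (3364/3964081)) = 199.1000
κ_2(A)·‖δb‖/‖b‖ = 1.0424

1.0424


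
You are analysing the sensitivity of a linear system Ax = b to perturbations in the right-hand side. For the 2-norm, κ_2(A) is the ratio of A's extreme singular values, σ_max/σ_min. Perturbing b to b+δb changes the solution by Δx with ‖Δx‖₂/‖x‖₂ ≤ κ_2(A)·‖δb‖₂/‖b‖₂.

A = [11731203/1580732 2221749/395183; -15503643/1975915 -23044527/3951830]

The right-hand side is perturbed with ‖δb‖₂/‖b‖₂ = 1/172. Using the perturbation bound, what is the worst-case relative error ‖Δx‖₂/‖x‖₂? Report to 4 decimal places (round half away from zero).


1.2676

M = AᵀA = [8663894454249/74278051600 1624426816617/18569512900; 1624426816617/18569512900 1218391303869/18569512900]. tr(M)=541498386789/2971122064, det(M)=8303765625/11884488256
solving λ² − 541498386789/2971122064·λ + 8303765625/11884488256 = 0 gives λ = 729/4, 11390625/2971122064
κ_2(A) = √(λ_max/λ_min) = √((729/4) / (11390625/2971122064)) = 218.0320
κ_2(A)·‖δb‖/‖b‖ = 1.2676


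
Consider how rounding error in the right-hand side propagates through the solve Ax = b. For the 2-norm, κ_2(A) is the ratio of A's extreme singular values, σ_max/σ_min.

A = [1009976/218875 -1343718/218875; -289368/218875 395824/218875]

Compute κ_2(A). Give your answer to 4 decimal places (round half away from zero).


form AᵀA = [1766056576/76650025 -2354658768/76650025; -2354658768/76650025 3139607524/76650025] with trace 196226564/3066001 and determinant 160000/3066001
eigenvalues of AᵀA: λ = (tr ± √(tr²−4·det))/2 = 64, 2500/3066001
κ_2(A) = √(λ_max/λ_min) = √(64 / (2500/3066001)) = 280.1600

280.1600


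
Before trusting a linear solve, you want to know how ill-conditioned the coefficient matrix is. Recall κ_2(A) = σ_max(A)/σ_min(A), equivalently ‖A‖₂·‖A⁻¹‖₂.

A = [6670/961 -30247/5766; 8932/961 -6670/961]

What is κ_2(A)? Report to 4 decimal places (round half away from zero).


AᵀA = [124269524/923521 -279603065/2770563; -279603065/2770563 2516481409/33246756]; tr = 6990184273/33246756, det = 2829124/8311689
eigenvalues of AᵀA: λ = (tr ± √(tr²−4·det))/2 = 841/4, 13456/8311689
so κ_2 = √((841/4) / (13456/8311689)) = 360.3750

360.3750


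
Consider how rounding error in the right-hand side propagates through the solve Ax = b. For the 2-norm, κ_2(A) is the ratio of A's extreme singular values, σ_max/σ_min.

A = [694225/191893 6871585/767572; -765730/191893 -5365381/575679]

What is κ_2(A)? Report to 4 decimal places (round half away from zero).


M = AᵀA = [1270262525/43784689 36557682595/525416268; 36557682595/525416268 1052990649361/6304995216]. tr(M)=7313067769/37307664, det(M)=37515625/9326916
solving λ² − 7313067769/37307664·λ + 37515625/9326916 = 0 gives λ = 196, 765625/37307664
σ_max=√196=14, σ_min=√(765625/37307664)=(875/6108) → κ = 97.7280

97.7280


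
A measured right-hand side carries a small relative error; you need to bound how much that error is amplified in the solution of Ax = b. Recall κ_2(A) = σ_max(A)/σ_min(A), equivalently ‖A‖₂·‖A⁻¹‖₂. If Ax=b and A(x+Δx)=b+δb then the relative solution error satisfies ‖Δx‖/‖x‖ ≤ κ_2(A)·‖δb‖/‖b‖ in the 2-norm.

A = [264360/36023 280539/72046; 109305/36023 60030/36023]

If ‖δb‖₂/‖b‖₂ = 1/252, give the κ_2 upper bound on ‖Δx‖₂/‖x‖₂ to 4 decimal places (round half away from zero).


0.7762

AᵀA = [484223625/7678441 258243930/7678441; 258243930/7678441 550985409/30713764]; tr = 8608581/106276, det = 18225/106276
solving λ² − 8608581/106276·λ + 18225/106276 = 0 gives λ = 81, 225/106276
so κ_2 = √(81 / (225/106276)) = 195.6000
bound on ‖Δx‖/‖x‖: κ·ε = 195.6000·1/252 = 0.7762


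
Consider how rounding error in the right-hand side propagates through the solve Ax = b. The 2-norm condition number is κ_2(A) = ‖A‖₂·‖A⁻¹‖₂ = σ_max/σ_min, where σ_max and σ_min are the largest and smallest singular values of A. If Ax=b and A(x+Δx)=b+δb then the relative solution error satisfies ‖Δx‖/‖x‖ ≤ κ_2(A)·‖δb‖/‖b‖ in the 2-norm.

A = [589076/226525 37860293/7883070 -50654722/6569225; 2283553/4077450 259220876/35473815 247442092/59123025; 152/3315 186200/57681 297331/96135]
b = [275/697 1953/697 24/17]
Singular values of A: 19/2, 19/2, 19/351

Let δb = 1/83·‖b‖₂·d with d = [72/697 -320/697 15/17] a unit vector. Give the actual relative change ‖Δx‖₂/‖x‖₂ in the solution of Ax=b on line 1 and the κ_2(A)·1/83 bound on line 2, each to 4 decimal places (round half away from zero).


2.1145
2.1145

from the listed singular values, σ₁ = 19/2, σ_n = 19/351
condition number: (19/2) ÷ (19/351) = 175.5000
κ_2(A)·‖δb‖/‖b‖ = 2.1145
solve Ax = b  →  x = [0.0295 0.2984 0.1446]
‖b‖ = 3.1623, ‖x‖ = 0.3329
with δb = [0.0039 -0.0175 0.0336], A·Δx = δb → ‖Δx‖ = 0.7038
relative error = 2.1145
realised/bound = 1 exactly: the bound is attained for this b and d
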